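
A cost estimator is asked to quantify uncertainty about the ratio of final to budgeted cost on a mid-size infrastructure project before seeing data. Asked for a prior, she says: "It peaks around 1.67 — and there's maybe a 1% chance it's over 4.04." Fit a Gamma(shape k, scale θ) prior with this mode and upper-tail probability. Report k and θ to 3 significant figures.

k ≈ 7.06, θ ≈ 0.276

Gamma(k,θ) with k>1 has mode (k−1)θ, so θ = 1.67/(k−1).
Need P(X < 4.04) = 0.99 with θ tied to k this way. Start at k = 2, θ = 1.67: P(X<4.04) ≈ 0.696.
Too low — raise k to concentrate. Iterating converges to k ≈ 7.06.
Then θ = 1.67/(7.06−1) ≈ 0.276.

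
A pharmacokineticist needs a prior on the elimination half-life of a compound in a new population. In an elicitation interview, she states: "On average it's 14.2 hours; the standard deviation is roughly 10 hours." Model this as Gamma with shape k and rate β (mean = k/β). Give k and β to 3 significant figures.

For Gamma(k, rate β): mean = k/β, variance = k/β², so CV = 1/√k.
CV = SD/mean = 10/14.2 = 0.7042, hence k = 1/CV² = 2.02.
Then β = k/mean = 2.02/14.2 = 0.142.

k ≈ 2.02, β ≈ 0.142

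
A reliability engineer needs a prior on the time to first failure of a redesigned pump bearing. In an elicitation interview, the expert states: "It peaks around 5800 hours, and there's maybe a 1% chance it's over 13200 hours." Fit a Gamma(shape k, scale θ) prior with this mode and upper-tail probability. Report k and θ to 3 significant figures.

k ≈ 8.08, θ ≈ 819

Gamma(k,θ) with k>1 has mode (k−1)θ, so θ = 5800/(k−1).
Need P(X < 13200) = 0.99 with θ tied to k this way. Start at k = 2, θ = 5800: P(X<13200) ≈ 0.664.
Too low — raise k to concentrate. Iterating converges to k ≈ 8.08.
Then θ = 5800/(8.08−1) ≈ 819.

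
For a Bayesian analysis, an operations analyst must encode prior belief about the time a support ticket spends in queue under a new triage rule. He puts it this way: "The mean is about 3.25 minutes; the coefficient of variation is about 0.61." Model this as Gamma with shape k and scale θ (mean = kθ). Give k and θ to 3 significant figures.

k ≈ 2.69, θ ≈ 1.21

For Gamma(k, scale θ): mean = kθ, variance = kθ², so CV = 1/√k.
CV = 0.61, hence k = 1/CV² = 2.69.
Then θ = mean/k = 3.25/2.69 = 1.21.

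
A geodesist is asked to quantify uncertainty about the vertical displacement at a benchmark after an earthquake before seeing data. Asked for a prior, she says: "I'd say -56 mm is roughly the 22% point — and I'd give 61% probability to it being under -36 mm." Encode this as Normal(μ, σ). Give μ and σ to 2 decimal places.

For Normal(μ,σ), the p-quantile is μ + z_p·σ. Here z_{0.22} = -0.7722, z_{0.61} = 0.2793.
So -56 = μ − 0.7722σ and -36 = μ + 0.2793σ.
Subtracting: σ = (-36 − -56)/(0.2793 − (-0.7722)) = 19.02.
Then μ = -56 − (-0.7722)·19.02 = -41.31.

μ = -41.31, σ = 19.02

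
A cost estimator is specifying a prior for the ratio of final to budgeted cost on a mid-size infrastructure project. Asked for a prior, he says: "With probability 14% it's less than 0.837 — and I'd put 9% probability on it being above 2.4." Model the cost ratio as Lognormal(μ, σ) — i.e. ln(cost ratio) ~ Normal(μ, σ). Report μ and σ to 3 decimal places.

If T ~ Lognormal(μ,σ) then ln T ~ Normal(μ,σ), so the p-quantile of ln T is μ + z_p·σ.
ln(0.837) = -0.1779 and ln(2.4) = 0.8755; z_{0.14} = -1.08, z_{0.91} = 1.341.
σ = (0.8755 − -0.1779)/(1.341 − (-1.08)) = 0.435.
μ = -0.1779 − (-1.08)·0.435 = 0.292.

μ ≈ 0.292, σ ≈ 0.435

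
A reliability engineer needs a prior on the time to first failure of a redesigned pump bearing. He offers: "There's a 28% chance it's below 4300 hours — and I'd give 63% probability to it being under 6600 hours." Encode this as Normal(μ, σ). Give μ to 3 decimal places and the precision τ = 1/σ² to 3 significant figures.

μ = 5765.555, τ = 1.58e-07

For Normal(μ,σ), the p-quantile is μ + z_p·σ. Here z_{0.28} = -0.5828, z_{0.63} = 0.3319.
So 4300 = μ − 0.5828σ and 6600 = μ + 0.3319σ.
Subtracting: σ = (6600 − 4300)/(0.3319 − (-0.5828)) = 2514.500.
Then μ = 4300 − (-0.5828)·2514.500 = 5765.555.
Precision τ = 1/σ² = 1/2514² = 1.58e-07.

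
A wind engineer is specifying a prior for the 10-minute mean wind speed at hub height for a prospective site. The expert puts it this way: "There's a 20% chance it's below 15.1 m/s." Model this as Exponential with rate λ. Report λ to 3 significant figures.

λ ≈ 0.0148

P(T < 15.1) = 1 − e^(−λ·15.1) = 0.2, so λ = −ln(1−0.2)/15.1 = −ln(0.8)/15.1 = 0.0148.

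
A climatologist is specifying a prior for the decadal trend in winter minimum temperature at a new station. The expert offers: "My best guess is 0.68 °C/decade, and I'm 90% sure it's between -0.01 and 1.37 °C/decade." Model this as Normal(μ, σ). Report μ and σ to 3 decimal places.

A symmetric 90% interval runs μ ± z·σ with z = 1.645.
Half-width = 0.69, so σ = 0.69/1.645 = 0.419.
μ is the stated best guess, 0.680.

μ = 0.680, σ = 0.419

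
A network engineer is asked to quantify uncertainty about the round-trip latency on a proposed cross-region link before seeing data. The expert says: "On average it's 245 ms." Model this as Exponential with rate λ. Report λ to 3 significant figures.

Exponential mean = 1/λ, so λ = 1/245.0 = 0.00408.

λ ≈ 0.00408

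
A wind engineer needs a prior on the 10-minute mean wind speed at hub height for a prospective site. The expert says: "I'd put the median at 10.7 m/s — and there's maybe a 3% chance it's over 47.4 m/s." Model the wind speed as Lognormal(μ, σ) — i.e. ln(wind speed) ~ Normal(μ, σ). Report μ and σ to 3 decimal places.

μ ≈ 2.370, σ ≈ 0.791

If T ~ Lognormal(μ,σ) then ln T ~ Normal(μ,σ), so the p-quantile of ln T is μ + z_p·σ.
ln(10.7) = 2.37 and ln(47.4) = 3.859; z_{0.5} = 0, z_{0.97} = 1.881.
σ = (3.859 − 2.37)/(1.881 − (0)) = 0.791.
μ = 2.37 − (0)·0.791 = 2.370.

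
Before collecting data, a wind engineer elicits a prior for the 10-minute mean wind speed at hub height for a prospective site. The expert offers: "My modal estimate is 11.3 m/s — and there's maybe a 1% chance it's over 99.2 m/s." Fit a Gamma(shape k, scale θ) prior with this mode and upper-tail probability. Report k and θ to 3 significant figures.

Gamma(k,θ) with k>1 has mode (k−1)θ, so θ = 11.3/(k−1).
Need P(X < 99.2) = 0.99 with θ tied to k this way. Start at k = 2, θ = 11.3: P(X<99.2) ≈ 0.998.
Too high — lower k to spread out. Iterating converges to k ≈ 1.69.
Then θ = 11.3/(1.69−1) ≈ 16.4.

k ≈ 1.69, θ ≈ 16.4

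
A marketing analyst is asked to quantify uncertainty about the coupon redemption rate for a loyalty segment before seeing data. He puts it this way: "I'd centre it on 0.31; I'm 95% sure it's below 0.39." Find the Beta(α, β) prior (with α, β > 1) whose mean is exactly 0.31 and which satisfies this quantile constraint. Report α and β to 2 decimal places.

α ≈ 29.39, β ≈ 65.42

With mean 0.31 fixed, write α = 0.31s, β = 0.69s where s = α+β.
Need P(θ < 0.39) = 0.95 under Beta(0.31s, 0.69s). Normal approximation: (q−m)/√(m(1−m)/s) ≈ z_{0.95} = 1.64, so s ≈ 0.31·0.69·(1.64)²/(0.39−0.31)² = 90.4.
At s = 90.4: P(θ<0.39) ≈ 0.946. Adjusting to match 0.95 gives s ≈ 94.81.
So α = 0.31·94.81 ≈ 29.39, β = 0.69·94.81 ≈ 65.42.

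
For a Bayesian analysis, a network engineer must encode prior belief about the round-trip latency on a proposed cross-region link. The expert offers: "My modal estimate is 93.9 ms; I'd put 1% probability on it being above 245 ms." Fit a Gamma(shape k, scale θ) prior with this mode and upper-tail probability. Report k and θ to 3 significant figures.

Gamma(k,θ) with k>1 has mode (k−1)θ, so θ = 93.9/(k−1).
Need P(X < 245) = 0.99 with θ tied to k this way. Start at k = 2, θ = 93.9: P(X<245) ≈ 0.734.
Too low — raise k to concentrate. Iterating converges to k ≈ 6.06.
Then θ = 93.9/(6.06−1) ≈ 18.6.

k ≈ 6.06, θ ≈ 18.6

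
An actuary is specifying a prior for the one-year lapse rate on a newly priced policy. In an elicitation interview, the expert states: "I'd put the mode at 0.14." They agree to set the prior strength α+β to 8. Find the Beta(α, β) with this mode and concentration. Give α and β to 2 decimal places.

For α,β > 1 the Beta mode is (α−1)/(α+β−2). With α+β = 8, the mode is (α−1)/6.
Set (α−1)/6 = 0.14 → α = 1 + 0.14·6 = 1.84.
β = 8 − α = 6.16.

α = 1.84, β = 6.16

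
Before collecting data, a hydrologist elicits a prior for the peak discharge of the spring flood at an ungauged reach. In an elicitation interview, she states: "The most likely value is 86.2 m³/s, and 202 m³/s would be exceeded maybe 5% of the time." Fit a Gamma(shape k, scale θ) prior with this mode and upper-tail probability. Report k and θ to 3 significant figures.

Gamma(k,θ) with k>1 has mode (k−1)θ, so θ = 86.2/(k−1).
Need P(X < 202) = 0.95 with θ tied to k this way. Start at k = 2, θ = 86.2: P(X<202) ≈ 0.679.
Too low — raise k to concentrate. Iterating converges to k ≈ 4.77.
Then θ = 86.2/(4.77−1) ≈ 22.9.

k ≈ 4.77, θ ≈ 22.9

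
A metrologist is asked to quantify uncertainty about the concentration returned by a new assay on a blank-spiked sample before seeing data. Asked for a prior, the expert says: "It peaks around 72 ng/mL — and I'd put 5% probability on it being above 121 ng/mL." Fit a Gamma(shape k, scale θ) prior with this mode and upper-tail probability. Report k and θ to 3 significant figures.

Gamma(k,θ) with k>1 has mode (k−1)θ, so θ = 72/(k−1).
Need P(X < 121) = 0.95 with θ tied to k this way. Start at k = 2, θ = 72: P(X<121) ≈ 0.501.
Too low — raise k to concentrate. Iterating converges to k ≈ 11.4.
Then θ = 72/(11.4−1) ≈ 6.95.

k ≈ 11.4, θ ≈ 6.95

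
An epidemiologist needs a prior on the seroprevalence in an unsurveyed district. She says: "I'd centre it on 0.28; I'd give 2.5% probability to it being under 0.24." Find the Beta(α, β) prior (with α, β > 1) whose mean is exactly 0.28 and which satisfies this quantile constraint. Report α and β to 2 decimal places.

α ≈ 129.16, β ≈ 332.13

With mean 0.28 fixed, write α = 0.28s, β = 0.72s where s = α+β.
Need P(θ < 0.24) = 0.025 under Beta(0.28s, 0.72s). Normal approximation: (q−m)/√(m(1−m)/s) ≈ z_{0.025} = -1.96, so s ≈ 0.28·0.72·(-1.96)²/(0.24−0.28)² = 484.0.
At s = 484.0: P(θ<0.24) ≈ 0.022. Adjusting to match 0.025 gives s ≈ 461.29.
So α = 0.28·461.29 ≈ 129.16, β = 0.72·461.29 ≈ 332.13.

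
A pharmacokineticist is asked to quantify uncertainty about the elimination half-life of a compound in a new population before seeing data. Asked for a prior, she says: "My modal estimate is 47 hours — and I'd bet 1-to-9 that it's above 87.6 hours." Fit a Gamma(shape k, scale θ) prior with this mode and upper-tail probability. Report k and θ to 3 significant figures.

k ≈ 5.93, θ ≈ 9.54

Gamma(k,θ) with k>1 has mode (k−1)θ, so θ = 47/(k−1).
Need P(X < 87.6) = 0.9 with θ tied to k this way. Start at k = 2, θ = 47: P(X<87.6) ≈ 0.556.
Too low — raise k to concentrate. Iterating converges to k ≈ 5.93.
Then θ = 47/(5.93−1) ≈ 9.54.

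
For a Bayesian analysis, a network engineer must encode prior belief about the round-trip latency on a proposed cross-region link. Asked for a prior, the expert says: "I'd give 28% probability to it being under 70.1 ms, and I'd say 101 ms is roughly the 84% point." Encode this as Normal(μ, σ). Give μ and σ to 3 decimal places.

μ = 81.518, σ = 19.590

The p-quantile of Normal(μ,σ) is μ + z_p·σ, with z_{0.28} = -0.5828 and z_{0.84} = 0.9945.
Eliminate σ: μ = (z₂·x₁ − z₁·x₂)/(z₂ − z₁) = (0.9945·70.1 − (-0.5828)·101)/1.577 = 81.518.
Then σ = (x₂ − x₁)/(z₂ − z₁) = (101 − 70.1)/1.577 = 19.590.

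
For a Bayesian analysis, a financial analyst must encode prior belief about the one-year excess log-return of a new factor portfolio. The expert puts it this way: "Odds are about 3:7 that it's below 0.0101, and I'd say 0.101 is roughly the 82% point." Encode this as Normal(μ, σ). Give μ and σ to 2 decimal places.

For Normal(μ,σ), the p-quantile is μ + z_p·σ. Here z_{0.3} = -0.5244, z_{0.82} = 0.9154.
So 0.0101 = μ − 0.5244σ and 0.101 = μ + 0.9154σ.
Subtracting: σ = (0.101 − 0.0101)/(0.9154 − (-0.5244)) = 0.06.
Then μ = 0.0101 − (-0.5244)·0.06 = 0.04.

μ = 0.04, σ = 0.06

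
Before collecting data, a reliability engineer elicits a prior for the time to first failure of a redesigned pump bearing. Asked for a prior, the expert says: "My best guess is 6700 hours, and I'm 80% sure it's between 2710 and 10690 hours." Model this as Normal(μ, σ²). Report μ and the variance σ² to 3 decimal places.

μ = 6700.000, σ² = 9693343.889

A symmetric 80% interval runs μ ± z·σ with z = 1.282.
Half-width = 3990, so σ = 3990/1.282 = 3113.4135 and σ² = 9693343.889.
μ is the stated best guess, 6700.000.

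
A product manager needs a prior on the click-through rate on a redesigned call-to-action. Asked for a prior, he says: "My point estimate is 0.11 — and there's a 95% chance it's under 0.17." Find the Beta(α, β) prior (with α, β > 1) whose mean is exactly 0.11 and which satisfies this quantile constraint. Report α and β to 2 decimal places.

With mean 0.11 fixed, write α = 0.11s, β = 0.89s where s = α+β.
Need P(θ < 0.17) = 0.95 under Beta(0.11s, 0.89s). Normal approximation: (q−m)/√(m(1−m)/s) ≈ z_{0.95} = 1.64, so s ≈ 0.11·0.89·(1.64)²/(0.17−0.11)² = 73.6.
At s = 73.6: P(θ<0.17) ≈ 0.938. Adjusting to match 0.95 gives s ≈ 85.77.
So α = 0.11·85.77 ≈ 9.44, β = 0.89·85.77 ≈ 76.34.

α ≈ 9.44, β ≈ 76.34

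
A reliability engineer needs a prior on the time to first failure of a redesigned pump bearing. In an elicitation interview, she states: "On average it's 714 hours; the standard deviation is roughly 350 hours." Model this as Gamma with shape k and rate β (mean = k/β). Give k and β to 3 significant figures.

k ≈ 4.16, β ≈ 0.00583

For Gamma(k, rate β): mean = k/β, variance = k/β², so CV = 1/√k.
CV = SD/mean = 350/714 = 0.4902, hence k = 1/CV² = 4.16.
Then β = k/mean = 4.16/714 = 0.00583.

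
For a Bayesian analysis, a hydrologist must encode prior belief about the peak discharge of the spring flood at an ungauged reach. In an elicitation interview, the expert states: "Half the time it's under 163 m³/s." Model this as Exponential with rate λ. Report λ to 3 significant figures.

λ ≈ 0.00425

Exponential median = ln 2 / λ, so λ = ln 2 / 163.0 = 0.00425.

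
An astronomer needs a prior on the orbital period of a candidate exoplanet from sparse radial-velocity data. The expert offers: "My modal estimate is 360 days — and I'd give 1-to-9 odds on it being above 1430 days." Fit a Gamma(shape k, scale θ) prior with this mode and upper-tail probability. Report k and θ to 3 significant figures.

Gamma(k,θ) with k>1 has mode (k−1)θ, so θ = 360/(k−1).
Need P(X < 1430) = 0.9 with θ tied to k this way. Start at k = 2, θ = 360: P(X<1430) ≈ 0.906.
Too high — lower k to spread out. Iterating converges to k ≈ 1.97.
Then θ = 360/(1.97−1) ≈ 372.

k ≈ 1.97, θ ≈ 372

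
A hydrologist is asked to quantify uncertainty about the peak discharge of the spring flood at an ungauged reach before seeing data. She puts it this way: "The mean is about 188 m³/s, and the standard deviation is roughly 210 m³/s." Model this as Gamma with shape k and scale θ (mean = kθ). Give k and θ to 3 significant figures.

k ≈ 0.801, θ ≈ 235

For Gamma(k, scale θ): mean = kθ, variance = kθ², so CV = 1/√k.
CV = SD/mean = 210/188 = 1.117, hence k = 1/CV² = 0.801.
Then θ = mean/k = 188/0.801 = 235.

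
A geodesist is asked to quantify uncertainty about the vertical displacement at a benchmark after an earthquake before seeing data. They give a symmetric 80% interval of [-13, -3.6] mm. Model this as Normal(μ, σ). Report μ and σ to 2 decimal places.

A symmetric 80% interval runs μ ± z·σ with z = 1.282.
Half-width = 4.7, so σ = 4.7/1.282 = 3.67.
μ is the interval midpoint, -8.30.

μ = -8.30, σ = 3.67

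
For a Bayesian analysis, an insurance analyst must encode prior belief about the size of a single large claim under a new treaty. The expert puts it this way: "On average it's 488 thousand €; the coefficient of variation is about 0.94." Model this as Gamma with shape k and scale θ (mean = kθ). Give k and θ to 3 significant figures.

For Gamma(k, scale θ): mean = kθ, variance = kθ², so CV = 1/√k.
CV = 0.94, hence k = 1/CV² = 1.13.
Then θ = mean/k = 488/1.13 = 431.

k ≈ 1.13, θ ≈ 431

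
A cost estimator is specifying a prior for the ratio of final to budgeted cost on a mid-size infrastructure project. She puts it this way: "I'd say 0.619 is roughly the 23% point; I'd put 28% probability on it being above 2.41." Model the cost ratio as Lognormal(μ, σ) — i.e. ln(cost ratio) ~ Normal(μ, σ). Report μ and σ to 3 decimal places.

If T ~ Lognormal(μ,σ) then ln T ~ Normal(μ,σ), so the p-quantile of ln T is μ + z_p·σ.
ln(0.619) = -0.4797 and ln(2.41) = 0.8796; z_{0.23} = -0.7388, z_{0.72} = 0.5828.
σ = (0.8796 − -0.4797)/(0.5828 − (-0.7388)) = 1.028.
μ = -0.4797 − (-0.7388)·1.028 = 0.280.

μ ≈ 0.280, σ ≈ 1.028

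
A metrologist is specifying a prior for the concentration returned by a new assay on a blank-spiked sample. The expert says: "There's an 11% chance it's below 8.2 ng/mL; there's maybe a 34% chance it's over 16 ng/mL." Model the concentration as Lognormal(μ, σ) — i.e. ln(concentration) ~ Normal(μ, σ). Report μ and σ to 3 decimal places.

If T ~ Lognormal(μ,σ) then ln T ~ Normal(μ,σ), so the p-quantile of ln T is μ + z_p·σ.
ln(8.2) = 2.104 and ln(16) = 2.773; z_{0.11} = -1.227, z_{0.66} = 0.4125.
σ = (2.773 − 2.104)/(0.4125 − (-1.227)) = 0.408.
μ = 2.104 − (-1.227)·0.408 = 2.604.

μ ≈ 2.604, σ ≈ 0.408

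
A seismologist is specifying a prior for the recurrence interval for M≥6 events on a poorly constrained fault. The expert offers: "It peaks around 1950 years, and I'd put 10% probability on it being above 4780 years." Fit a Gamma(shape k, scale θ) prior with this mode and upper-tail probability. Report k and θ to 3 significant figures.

Gamma(k,θ) with k>1 has mode (k−1)θ, so θ = 1950/(k−1).
Need P(X < 4780) = 0.9 with θ tied to k this way. Start at k = 2, θ = 1950: P(X<4780) ≈ 0.703.
Too low — raise k to concentrate. Iterating converges to k ≈ 3.39.
Then θ = 1950/(3.39−1) ≈ 816.

k ≈ 3.39, θ ≈ 816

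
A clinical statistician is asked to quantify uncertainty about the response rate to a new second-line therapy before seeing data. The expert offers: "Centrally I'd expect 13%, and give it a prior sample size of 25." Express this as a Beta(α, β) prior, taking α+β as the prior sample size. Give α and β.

Under the effective-sample-size interpretation, Beta(α, β) has prior mean α/(α+β) and prior sample size α+β.
So α+β = 25 and α/(α+β) = 0.13, giving α = 0.13·25 = 3.25 and β = 25 − 3.25 = 21.75.

α = 3.25, β = 21.75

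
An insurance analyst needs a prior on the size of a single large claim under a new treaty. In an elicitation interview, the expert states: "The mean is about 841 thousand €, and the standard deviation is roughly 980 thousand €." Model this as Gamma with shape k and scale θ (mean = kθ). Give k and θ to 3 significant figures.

k ≈ 0.736, θ ≈ 1140

For Gamma(k, scale θ): mean = kθ, variance = kθ², so CV = 1/√k.
CV = SD/mean = 980/841 = 1.165, hence k = 1/CV² = 0.736.
Then θ = mean/k = 841/0.736 = 1140.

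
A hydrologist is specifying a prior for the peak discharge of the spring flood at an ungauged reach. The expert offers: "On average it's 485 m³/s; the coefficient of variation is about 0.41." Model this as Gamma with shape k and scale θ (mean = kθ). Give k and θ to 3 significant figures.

k ≈ 5.95, θ ≈ 81.5

For Gamma(k, scale θ): mean = kθ, variance = kθ², so CV = 1/√k.
CV = 0.41, hence k = 1/CV² = 5.95.
Then θ = mean/k = 485/5.95 = 81.5.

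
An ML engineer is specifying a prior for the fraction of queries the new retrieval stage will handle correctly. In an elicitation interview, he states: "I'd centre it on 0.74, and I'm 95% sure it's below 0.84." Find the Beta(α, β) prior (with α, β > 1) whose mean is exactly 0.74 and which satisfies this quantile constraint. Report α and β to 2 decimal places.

With mean 0.74 fixed, write α = 0.74s, β = 0.26s where s = α+β.
Need P(θ < 0.84) = 0.95 under Beta(0.74s, 0.26s). Normal approximation: (q−m)/√(m(1−m)/s) ≈ z_{0.95} = 1.64, so s ≈ 0.74·0.26·(1.64)²/(0.84−0.74)² = 52.1.
At s = 52.1: P(θ<0.84) ≈ 0.962. Adjusting to match 0.95 gives s ≈ 45.07.
So α = 0.74·45.07 ≈ 33.35, β = 0.26·45.07 ≈ 11.72.

α ≈ 33.35, β ≈ 11.72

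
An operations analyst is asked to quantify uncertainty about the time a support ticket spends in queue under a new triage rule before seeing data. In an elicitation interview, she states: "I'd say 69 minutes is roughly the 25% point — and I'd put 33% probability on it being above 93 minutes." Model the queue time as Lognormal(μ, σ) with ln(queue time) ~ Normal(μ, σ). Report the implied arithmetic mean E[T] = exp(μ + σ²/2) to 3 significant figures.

If T ~ Lognormal(μ,σ) then ln T ~ Normal(μ,σ), so the p-quantile of ln T is μ + z_p·σ.
ln(69) = 4.234 and ln(93) = 4.533; z_{0.25} = -0.6745, z_{0.67} = 0.4399.
σ = (4.533 − 4.234)/(0.4399 − (-0.6745)) = 0.268.
μ = 4.234 − (-0.6745)·0.268 = 4.415.
E[T] = exp(μ + σ²/2) = exp(4.415 + 0.0359) = 85.7 minutes.

E[T] ≈ 85.7 minutes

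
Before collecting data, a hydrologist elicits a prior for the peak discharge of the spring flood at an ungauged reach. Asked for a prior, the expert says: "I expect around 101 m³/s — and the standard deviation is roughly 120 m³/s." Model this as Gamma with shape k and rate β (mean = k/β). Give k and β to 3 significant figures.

For Gamma(k, rate β): mean = k/β, variance = k/β², so CV = 1/√k.
CV = SD/mean = 120/101 = 1.188, hence k = 1/CV² = 0.708.
Then β = k/mean = 0.708/101 = 0.00701.

k ≈ 0.708, β ≈ 0.00701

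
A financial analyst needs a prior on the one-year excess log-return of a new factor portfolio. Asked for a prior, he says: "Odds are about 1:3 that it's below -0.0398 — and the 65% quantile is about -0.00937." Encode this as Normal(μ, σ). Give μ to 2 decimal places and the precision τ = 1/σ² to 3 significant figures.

For Normal(μ,σ), the p-quantile is μ + z_p·σ. Here z_{0.25} = -0.6745, z_{0.65} = 0.3853.
So -0.0398 = μ − 0.6745σ and -0.00937 = μ + 0.3853σ.
Subtracting: σ = (-0.00937 − -0.0398)/(0.3853 − (-0.6745)) = 0.03.
Then μ = -0.0398 − (-0.6745)·0.03 = -0.02.
Precision τ = 1/σ² = 1/0.02871² = 1210.

μ = -0.02, τ = 1210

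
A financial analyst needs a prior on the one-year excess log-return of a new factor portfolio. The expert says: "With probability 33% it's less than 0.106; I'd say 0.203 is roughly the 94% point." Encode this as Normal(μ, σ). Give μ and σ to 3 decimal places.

The p-quantile of Normal(μ,σ) is μ + z_p·σ, with z_{0.33} = -0.4399 and z_{0.94} = 1.555.
Eliminate σ: μ = (z₂·x₁ − z₁·x₂)/(z₂ − z₁) = (1.555·0.106 − (-0.4399)·0.203)/1.995 = 0.127.
Then σ = (x₂ − x₁)/(z₂ − z₁) = (0.203 − 0.106)/1.995 = 0.049.

μ = 0.127, σ = 0.049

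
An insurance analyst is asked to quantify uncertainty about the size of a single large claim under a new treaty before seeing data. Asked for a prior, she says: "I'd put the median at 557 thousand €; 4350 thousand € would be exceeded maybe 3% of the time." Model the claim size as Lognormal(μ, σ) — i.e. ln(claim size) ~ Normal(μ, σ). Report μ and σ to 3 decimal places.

If T ~ Lognormal(μ,σ) then ln T ~ Normal(μ,σ), so the p-quantile of ln T is μ + z_p·σ.
ln(557) = 6.323 and ln(4350) = 8.378; z_{0.5} = 0, z_{0.97} = 1.881.
σ = (8.378 − 6.323)/(1.881 − (0)) = 1.093.
μ = 6.323 − (0)·1.093 = 6.323.

μ ≈ 6.323, σ ≈ 1.093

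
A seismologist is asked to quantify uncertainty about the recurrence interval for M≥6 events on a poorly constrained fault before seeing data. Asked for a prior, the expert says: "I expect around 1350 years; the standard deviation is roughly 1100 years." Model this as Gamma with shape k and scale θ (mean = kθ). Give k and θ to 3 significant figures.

For Gamma(k, scale θ): mean = kθ, variance = kθ², so CV = 1/√k.
CV = SD/mean = 1100/1350 = 0.8148, hence k = 1/CV² = 1.51.
Then θ = mean/k = 1350/1.51 = 896.

k ≈ 1.51, θ ≈ 896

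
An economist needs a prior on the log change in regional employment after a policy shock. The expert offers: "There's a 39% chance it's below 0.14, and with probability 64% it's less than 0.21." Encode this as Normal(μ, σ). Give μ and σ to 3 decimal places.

For Normal(μ,σ), the p-quantile is μ + z_p·σ. Here z_{0.39} = -0.2793, z_{0.64} = 0.3585.
So 0.14 = μ − 0.2793σ and 0.21 = μ + 0.3585σ.
Subtracting: σ = (0.21 − 0.14)/(0.3585 − (-0.2793)) = 0.110.
Then μ = 0.14 − (-0.2793)·0.110 = 0.171.

μ = 0.171, σ = 0.110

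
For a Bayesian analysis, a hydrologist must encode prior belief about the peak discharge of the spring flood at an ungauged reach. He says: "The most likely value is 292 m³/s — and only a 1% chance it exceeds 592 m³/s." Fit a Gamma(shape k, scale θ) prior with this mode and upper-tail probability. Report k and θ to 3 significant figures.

k ≈ 10.8, θ ≈ 29.8

Gamma(k,θ) with k>1 has mode (k−1)θ, so θ = 292/(k−1).
Need P(X < 592) = 0.99 with θ tied to k this way. Start at k = 2, θ = 292: P(X<592) ≈ 0.601.
Too low — raise k to concentrate. Iterating converges to k ≈ 10.8.
Then θ = 292/(10.8−1) ≈ 29.8.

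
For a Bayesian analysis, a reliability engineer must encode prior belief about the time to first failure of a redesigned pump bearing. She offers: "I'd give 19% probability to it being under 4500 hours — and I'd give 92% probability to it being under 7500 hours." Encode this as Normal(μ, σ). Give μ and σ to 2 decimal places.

μ = 5653.63, σ = 1314.08

The p-quantile of Normal(μ,σ) is μ + z_p·σ, with z_{0.19} = -0.8779 and z_{0.92} = 1.405.
Eliminate σ: μ = (z₂·x₁ − z₁·x₂)/(z₂ − z₁) = (1.405·4500 − (-0.8779)·7500)/2.283 = 5653.63.
Then σ = (x₂ − x₁)/(z₂ − z₁) = (7500 − 4500)/2.283 = 1314.08.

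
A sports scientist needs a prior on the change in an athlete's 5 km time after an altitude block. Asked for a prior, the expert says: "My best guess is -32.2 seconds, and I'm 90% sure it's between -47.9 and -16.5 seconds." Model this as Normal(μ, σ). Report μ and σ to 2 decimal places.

μ = -32.20, σ = 9.54

A symmetric 90% interval runs μ ± z·σ with z = 1.645.
Half-width = 15.7, so σ = 15.7/1.645 = 9.54.
μ is the stated best guess, -32.20.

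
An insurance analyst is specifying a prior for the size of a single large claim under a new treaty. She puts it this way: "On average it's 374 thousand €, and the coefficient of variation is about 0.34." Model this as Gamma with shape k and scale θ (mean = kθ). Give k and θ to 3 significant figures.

For Gamma(k, scale θ): mean = kθ, variance = kθ², so CV = 1/√k.
CV = 0.34, hence k = 1/CV² = 8.65.
Then θ = mean/k = 374/8.65 = 43.2.

k ≈ 8.65, θ ≈ 43.2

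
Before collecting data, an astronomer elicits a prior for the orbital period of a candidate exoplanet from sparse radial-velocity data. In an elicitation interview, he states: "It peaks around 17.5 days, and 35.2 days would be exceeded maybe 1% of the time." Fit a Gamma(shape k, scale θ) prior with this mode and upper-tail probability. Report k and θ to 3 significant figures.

k ≈ 11, θ ≈ 1.74

Gamma(k,θ) with k>1 has mode (k−1)θ, so θ = 17.5/(k−1).
Need P(X < 35.2) = 0.99 with θ tied to k this way. Start at k = 2, θ = 17.5: P(X<35.2) ≈ 0.597.
Too low — raise k to concentrate. Iterating converges to k ≈ 11.
Then θ = 17.5/(11−1) ≈ 1.74.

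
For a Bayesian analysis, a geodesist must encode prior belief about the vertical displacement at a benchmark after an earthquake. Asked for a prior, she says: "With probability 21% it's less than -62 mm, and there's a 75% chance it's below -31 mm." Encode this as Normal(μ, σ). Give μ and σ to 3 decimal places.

μ = -45.119, σ = 20.933

For Normal(μ,σ), the p-quantile is μ + z_p·σ. Here z_{0.21} = -0.8064, z_{0.75} = 0.6745.
So -62 = μ − 0.8064σ and -31 = μ + 0.6745σ.
Subtracting: σ = (-31 − -62)/(0.6745 − (-0.8064)) = 20.933.
Then μ = -62 − (-0.8064)·20.933 = -45.119.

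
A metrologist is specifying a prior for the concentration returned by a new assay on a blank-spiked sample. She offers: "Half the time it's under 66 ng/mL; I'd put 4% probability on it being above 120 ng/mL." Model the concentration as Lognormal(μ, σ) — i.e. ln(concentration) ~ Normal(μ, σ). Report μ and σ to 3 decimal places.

If T ~ Lognormal(μ,σ) then ln T ~ Normal(μ,σ), so the p-quantile of ln T is μ + z_p·σ.
ln(66) = 4.19 and ln(120) = 4.787; z_{0.5} = 0, z_{0.96} = 1.751.
σ = (4.787 − 4.19)/(1.751 − (0)) = 0.341.
μ = 4.19 − (0)·0.341 = 4.190.

μ ≈ 4.190, σ ≈ 0.341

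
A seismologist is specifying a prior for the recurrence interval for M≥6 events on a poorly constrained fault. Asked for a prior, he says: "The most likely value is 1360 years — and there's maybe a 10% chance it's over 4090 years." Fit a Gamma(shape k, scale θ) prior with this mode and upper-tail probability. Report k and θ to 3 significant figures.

k ≈ 2.57, θ ≈ 867

Gamma(k,θ) with k>1 has mode (k−1)θ, so θ = 1360/(k−1).
Need P(X < 4090) = 0.9 with θ tied to k this way. Start at k = 2, θ = 1360: P(X<4090) ≈ 0.802.
Too low — raise k to concentrate. Iterating converges to k ≈ 2.57.
Then θ = 1360/(2.57−1) ≈ 867.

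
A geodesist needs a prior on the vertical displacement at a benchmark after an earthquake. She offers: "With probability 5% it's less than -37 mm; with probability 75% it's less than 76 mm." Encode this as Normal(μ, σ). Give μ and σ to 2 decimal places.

μ = 43.14, σ = 48.72

The p-quantile of Normal(μ,σ) is μ + z_p·σ, with z_{0.05} = -1.645 and z_{0.75} = 0.6745.
Eliminate σ: μ = (z₂·x₁ − z₁·x₂)/(z₂ − z₁) = (0.6745·-37 − (-1.645)·76)/2.319 = 43.14.
Then σ = (x₂ − x₁)/(z₂ − z₁) = (76 − -37)/2.319 = 48.72.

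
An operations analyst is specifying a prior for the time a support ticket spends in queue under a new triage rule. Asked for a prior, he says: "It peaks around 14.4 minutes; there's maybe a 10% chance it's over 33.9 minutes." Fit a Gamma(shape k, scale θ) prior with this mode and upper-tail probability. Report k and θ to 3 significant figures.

Gamma(k,θ) with k>1 has mode (k−1)θ, so θ = 14.4/(k−1).
Need P(X < 33.9) = 0.9 with θ tied to k this way. Start at k = 2, θ = 14.4: P(X<33.9) ≈ 0.681.
Too low — raise k to concentrate. Iterating converges to k ≈ 3.62.
Then θ = 14.4/(3.62−1) ≈ 5.49.

k ≈ 3.62, θ ≈ 5.49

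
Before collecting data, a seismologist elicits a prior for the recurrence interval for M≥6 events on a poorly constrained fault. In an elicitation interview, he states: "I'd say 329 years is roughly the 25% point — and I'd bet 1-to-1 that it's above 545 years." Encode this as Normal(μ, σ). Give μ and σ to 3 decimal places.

The p-quantile of Normal(μ,σ) is μ + z_p·σ, with z_{0.25} = -0.6745 and z_{0.5} = 0.
Eliminate σ: μ = (z₂·x₁ − z₁·x₂)/(z₂ − z₁) = (0·329 − (-0.6745)·545)/0.6745 = 545.000.
Then σ = (x₂ − x₁)/(z₂ − z₁) = (545 − 329)/0.6745 = 320.242.

μ = 545.000, σ = 320.242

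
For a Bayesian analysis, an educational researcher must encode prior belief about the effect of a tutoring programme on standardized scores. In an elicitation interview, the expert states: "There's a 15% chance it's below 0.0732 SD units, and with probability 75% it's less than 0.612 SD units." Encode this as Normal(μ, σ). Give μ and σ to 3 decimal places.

For Normal(μ,σ), the p-quantile is μ + z_p·σ. Here z_{0.15} = -1.036, z_{0.75} = 0.6745.
So 0.0732 = μ − 1.036σ and 0.612 = μ + 0.6745σ.
Subtracting: σ = (0.612 − 0.0732)/(0.6745 − (-1.036)) = 0.315.
Then μ = 0.0732 − (-1.036)·0.315 = 0.400.

μ = 0.400, σ = 0.315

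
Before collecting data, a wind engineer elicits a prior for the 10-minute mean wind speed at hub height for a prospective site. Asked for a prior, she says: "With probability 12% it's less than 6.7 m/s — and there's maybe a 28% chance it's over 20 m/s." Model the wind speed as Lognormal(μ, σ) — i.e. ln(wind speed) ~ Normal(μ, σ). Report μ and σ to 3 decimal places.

μ ≈ 2.633, σ ≈ 0.622

If T ~ Lognormal(μ,σ) then ln T ~ Normal(μ,σ), so the p-quantile of ln T is μ + z_p·σ.
ln(6.7) = 1.902 and ln(20) = 2.996; z_{0.12} = -1.175, z_{0.72} = 0.5828.
σ = (2.996 − 1.902)/(0.5828 − (-1.175)) = 0.622.
μ = 1.902 − (-1.175)·0.622 = 2.633.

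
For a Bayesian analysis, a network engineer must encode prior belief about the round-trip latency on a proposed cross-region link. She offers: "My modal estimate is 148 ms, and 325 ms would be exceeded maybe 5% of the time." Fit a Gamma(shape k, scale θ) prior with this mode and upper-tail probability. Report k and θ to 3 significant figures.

Gamma(k,θ) with k>1 has mode (k−1)θ, so θ = 148/(k−1).
Need P(X < 325) = 0.95 with θ tied to k this way. Start at k = 2, θ = 148: P(X<325) ≈ 0.644.
Too low — raise k to concentrate. Iterating converges to k ≈ 5.45.
Then θ = 148/(5.45−1) ≈ 33.3.

k ≈ 5.45, θ ≈ 33.3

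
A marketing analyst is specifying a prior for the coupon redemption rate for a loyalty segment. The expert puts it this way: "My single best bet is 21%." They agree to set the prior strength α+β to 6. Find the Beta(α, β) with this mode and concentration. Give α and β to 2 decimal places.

α = 1.84, β = 4.16

For α,β > 1 the Beta mode is (α−1)/(α+β−2). With α+β = 6, the mode is (α−1)/4.
Set (α−1)/4 = 0.21 → α = 1 + 0.21·4 = 1.84.
β = 6 − α = 4.16.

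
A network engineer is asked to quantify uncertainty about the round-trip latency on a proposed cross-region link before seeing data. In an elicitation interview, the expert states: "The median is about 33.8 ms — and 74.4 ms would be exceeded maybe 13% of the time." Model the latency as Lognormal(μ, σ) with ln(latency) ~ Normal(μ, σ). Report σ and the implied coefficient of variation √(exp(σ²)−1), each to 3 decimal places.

σ ≈ 0.700, CV ≈ 0.796

If T ~ Lognormal(μ,σ) then ln T ~ Normal(μ,σ), so the p-quantile of ln T is μ + z_p·σ.
ln(33.8) = 3.52 and ln(74.4) = 4.309; z_{0.5} = 0, z_{0.87} = 1.126.
σ = (4.309 − 3.52)/(1.126 − (0)) = 0.700.
μ = 3.52 − (0)·0.700 = 3.520.
CV = √(exp(σ²)−1) = √(exp(0.4906)−1) = 0.796.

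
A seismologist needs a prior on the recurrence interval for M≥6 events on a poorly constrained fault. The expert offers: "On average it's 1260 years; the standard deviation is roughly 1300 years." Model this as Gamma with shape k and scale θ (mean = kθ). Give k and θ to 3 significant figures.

k ≈ 0.939, θ ≈ 1340

For Gamma(k, scale θ): mean = kθ, variance = kθ², so CV = 1/√k.
CV = SD/mean = 1300/1260 = 1.032, hence k = 1/CV² = 0.939.
Then θ = mean/k = 1260/0.939 = 1340.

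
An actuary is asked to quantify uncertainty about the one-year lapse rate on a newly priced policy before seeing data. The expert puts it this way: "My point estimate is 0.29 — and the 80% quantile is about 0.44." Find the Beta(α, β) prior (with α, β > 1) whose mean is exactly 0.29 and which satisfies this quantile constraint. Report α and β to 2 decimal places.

α ≈ 1.69, β ≈ 4.14

With mean 0.29 fixed, write α = 0.29s, β = 0.71s where s = α+β.
Need P(θ < 0.44) = 0.8 under Beta(0.29s, 0.71s). Normal approximation: (q−m)/√(m(1−m)/s) ≈ z_{0.8} = 0.842, so s ≈ 0.29·0.71·(0.842)²/(0.44−0.29)² = 6.5.
At s = 6.5: P(θ<0.44) ≈ 0.810. Adjusting to match 0.8 gives s ≈ 5.83.
So α = 0.29·5.83 ≈ 1.69, β = 0.71·5.83 ≈ 4.14.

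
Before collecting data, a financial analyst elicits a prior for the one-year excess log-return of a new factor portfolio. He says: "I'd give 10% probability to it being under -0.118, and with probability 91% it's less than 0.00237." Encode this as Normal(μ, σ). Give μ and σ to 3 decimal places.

μ = -0.059, σ = 0.046

The p-quantile of Normal(μ,σ) is μ + z_p·σ, with z_{0.1} = -1.282 and z_{0.91} = 1.341.
Eliminate σ: μ = (z₂·x₁ − z₁·x₂)/(z₂ − z₁) = (1.341·-0.118 − (-1.282)·0.00237)/2.622 = -0.059.
Then σ = (x₂ − x₁)/(z₂ − z₁) = (0.00237 − -0.118)/2.622 = 0.046.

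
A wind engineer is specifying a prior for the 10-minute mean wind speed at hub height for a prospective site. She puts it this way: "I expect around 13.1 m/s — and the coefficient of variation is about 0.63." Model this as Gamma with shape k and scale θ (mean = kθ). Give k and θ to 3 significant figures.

k ≈ 2.52, θ ≈ 5.2

For Gamma(k, scale θ): mean = kθ, variance = kθ², so CV = 1/√k.
CV = 0.63, hence k = 1/CV² = 2.52.
Then θ = mean/k = 13.1/2.52 = 5.2.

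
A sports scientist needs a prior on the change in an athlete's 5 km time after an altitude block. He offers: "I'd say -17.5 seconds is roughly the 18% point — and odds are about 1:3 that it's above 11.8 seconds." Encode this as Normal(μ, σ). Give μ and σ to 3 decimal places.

μ = -0.630, σ = 18.429

The p-quantile of Normal(μ,σ) is μ + z_p·σ, with z_{0.18} = -0.9154 and z_{0.75} = 0.6745.
Eliminate σ: μ = (z₂·x₁ − z₁·x₂)/(z₂ − z₁) = (0.6745·-17.5 − (-0.9154)·11.8)/1.59 = -0.630.
Then σ = (x₂ − x₁)/(z₂ − z₁) = (11.8 − -17.5)/1.59 = 18.429.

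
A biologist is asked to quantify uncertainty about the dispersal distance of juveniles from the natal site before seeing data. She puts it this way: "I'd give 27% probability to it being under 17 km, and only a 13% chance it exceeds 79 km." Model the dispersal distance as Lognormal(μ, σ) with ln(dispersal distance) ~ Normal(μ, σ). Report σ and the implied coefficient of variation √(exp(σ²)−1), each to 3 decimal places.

σ ≈ 0.883, CV ≈ 1.087

If T ~ Lognormal(μ,σ) then ln T ~ Normal(μ,σ), so the p-quantile of ln T is μ + z_p·σ.
ln(17) = 2.833 and ln(79) = 4.369; z_{0.27} = -0.6128, z_{0.87} = 1.126.
σ = (4.369 − 2.833)/(1.126 − (-0.6128)) = 0.883.
μ = 2.833 − (-0.6128)·0.883 = 3.375.
CV = √(exp(σ²)−1) = √(exp(0.7802)−1) = 1.087.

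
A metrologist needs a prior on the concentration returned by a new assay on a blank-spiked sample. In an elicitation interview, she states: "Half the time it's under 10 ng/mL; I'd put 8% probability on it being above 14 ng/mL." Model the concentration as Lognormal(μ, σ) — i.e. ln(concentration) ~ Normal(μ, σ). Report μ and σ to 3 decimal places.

μ ≈ 2.303, σ ≈ 0.239

If T ~ Lognormal(μ,σ) then ln T ~ Normal(μ,σ), so the p-quantile of ln T is μ + z_p·σ.
ln(10) = 2.303 and ln(14) = 2.639; z_{0.5} = 0, z_{0.92} = 1.405.
σ = (2.639 − 2.303)/(1.405 − (0)) = 0.239.
μ = 2.303 − (0)·0.239 = 2.303.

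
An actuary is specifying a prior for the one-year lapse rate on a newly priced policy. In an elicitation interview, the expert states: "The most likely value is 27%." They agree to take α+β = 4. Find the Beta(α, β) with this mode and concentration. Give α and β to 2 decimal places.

α = 1.54, β = 2.46

For α,β > 1 the Beta mode is (α−1)/(α+β−2). With α+β = 4, the mode is (α−1)/2.
Set (α−1)/2 = 0.27 → α = 1 + 0.27·2 = 1.54.
β = 4 − α = 2.46.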